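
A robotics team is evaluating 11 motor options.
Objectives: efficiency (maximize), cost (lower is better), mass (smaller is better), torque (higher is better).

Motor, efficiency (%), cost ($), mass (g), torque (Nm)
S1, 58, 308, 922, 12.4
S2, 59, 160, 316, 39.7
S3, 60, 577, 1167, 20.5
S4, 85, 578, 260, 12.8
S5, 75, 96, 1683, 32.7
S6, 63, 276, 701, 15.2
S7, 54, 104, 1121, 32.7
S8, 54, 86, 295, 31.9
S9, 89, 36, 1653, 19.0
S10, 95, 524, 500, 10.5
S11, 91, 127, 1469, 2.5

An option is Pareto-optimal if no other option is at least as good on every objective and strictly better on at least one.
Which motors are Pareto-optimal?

S1: dominated by S2 (efficiency 59≥58, cost 160≤308, mass 316≤922, torque 39.7≥12.4).
S2: not dominated (best torque).
S3: not dominated.
S4: not dominated (best mass).
S5: not dominated.
S6: not dominated.
S7: not dominated.
S8: not dominated.
S9: not dominated (best cost).
S10: not dominated (best efficiency).
S11: not dominated.

S2, S3, S4, S5, S6, S7, S8, S9, S10, S11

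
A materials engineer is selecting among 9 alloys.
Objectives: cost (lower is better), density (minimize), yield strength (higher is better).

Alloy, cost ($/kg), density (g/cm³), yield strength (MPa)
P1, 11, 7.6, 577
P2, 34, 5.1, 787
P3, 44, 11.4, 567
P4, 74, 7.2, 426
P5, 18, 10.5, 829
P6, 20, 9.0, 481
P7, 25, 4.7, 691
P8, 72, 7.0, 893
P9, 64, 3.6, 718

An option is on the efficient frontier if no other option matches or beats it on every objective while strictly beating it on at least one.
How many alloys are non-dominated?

P1: not dominated (best cost).
P2: not dominated.
P3: dominated by P1 (cost 11≤44, density 7.6≤11.4, yield strength 577≥567).
P4: dominated by P2 (cost 34≤74, density 5.1≤7.2, yield strength 787≥426).
P5: not dominated.
P6: dominated by P1 (cost 11≤20, density 7.6≤9.0, yield strength 577≥481).
P7: not dominated.
P8: not dominated (best yield strength).
P9: not dominated (best density).
Pareto-optimal: P1, P2, P5, P7, P8, P9 → 6.

6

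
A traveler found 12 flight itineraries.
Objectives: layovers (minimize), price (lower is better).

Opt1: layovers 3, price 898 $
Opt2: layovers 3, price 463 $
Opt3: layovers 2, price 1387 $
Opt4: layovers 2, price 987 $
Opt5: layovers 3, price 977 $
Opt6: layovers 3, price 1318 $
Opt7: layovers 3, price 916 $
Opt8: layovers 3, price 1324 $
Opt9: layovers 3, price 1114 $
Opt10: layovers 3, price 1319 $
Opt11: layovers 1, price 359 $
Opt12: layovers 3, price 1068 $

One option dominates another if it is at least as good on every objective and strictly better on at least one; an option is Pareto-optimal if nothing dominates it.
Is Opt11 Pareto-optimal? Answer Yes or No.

Yes

Opt1: worse on layovers (3 vs 1).
Opt2: worse on layovers (3 vs 1).
Opt3: worse on layovers (2 vs 1).
Opt4: worse on layovers (2 vs 1).
Opt5: worse on layovers (3 vs 1).
Opt6: worse on layovers (3 vs 1).
Opt7: worse on layovers (3 vs 1).
Opt8: worse on layovers (3 vs 1).
Opt9: worse on layovers (3 vs 1).
Opt10: worse on layovers (3 vs 1).
Opt12: worse on layovers (3 vs 1).
No option is at least as good as Opt11 on every objective and strictly better on one.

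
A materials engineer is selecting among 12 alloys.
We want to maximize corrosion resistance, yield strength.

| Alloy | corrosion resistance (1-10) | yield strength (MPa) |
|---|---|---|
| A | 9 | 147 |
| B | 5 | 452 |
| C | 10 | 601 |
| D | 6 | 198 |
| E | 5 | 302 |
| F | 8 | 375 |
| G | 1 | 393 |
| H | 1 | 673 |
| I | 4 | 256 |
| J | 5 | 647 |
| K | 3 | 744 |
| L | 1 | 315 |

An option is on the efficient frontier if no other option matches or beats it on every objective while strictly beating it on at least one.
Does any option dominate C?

No

A: worse on corrosion resistance (9 vs 10).
B: worse on corrosion resistance (5 vs 10).
D: worse on corrosion resistance (6 vs 10).
E: worse on corrosion resistance (5 vs 10).
F: worse on corrosion resistance (8 vs 10).
G: worse on corrosion resistance (1 vs 10).
H: worse on corrosion resistance (1 vs 10).
I: worse on corrosion resistance (4 vs 10).
J: worse on corrosion resistance (5 vs 10).
K: worse on corrosion resistance (3 vs 10).
L: worse on corrosion resistance (1 vs 10).
No option is at least as good as C on every objective and strictly better on one.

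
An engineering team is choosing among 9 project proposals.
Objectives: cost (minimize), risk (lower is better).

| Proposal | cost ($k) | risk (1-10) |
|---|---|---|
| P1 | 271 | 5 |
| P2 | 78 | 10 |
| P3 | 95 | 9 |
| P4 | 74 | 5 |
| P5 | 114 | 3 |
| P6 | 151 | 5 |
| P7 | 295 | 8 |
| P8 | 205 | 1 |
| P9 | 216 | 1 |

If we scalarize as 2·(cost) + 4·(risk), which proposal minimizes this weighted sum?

P1: 2·271 + 4·5 = 562
P2: 2·78 + 4·10 = 196
P3: 2·95 + 4·9 = 226
P4: 2·74 + 4·5 = 168
P5: 2·114 + 4·3 = 240
P6: 2·151 + 4·5 = 322
P7: 2·295 + 4·8 = 622
P8: 2·205 + 4·1 = 414
P9: 2·216 + 4·1 = 436
Lowest: P4 at 168.

P4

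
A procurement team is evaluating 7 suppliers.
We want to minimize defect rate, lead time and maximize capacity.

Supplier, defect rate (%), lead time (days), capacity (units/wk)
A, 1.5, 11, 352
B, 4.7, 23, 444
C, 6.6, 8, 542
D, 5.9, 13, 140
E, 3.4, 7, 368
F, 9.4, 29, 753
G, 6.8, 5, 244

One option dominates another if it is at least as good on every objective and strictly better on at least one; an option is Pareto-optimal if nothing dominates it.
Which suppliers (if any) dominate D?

A, E

A: defect rate 1.5≤5.9, lead time 11≤13, capacity 352≥140 — dominates D.
E: defect rate 3.4≤5.9, lead time 7≤13, capacity 368≥140 — dominates D.
Others (B, C, F, G) are each worse than D on at least one objective.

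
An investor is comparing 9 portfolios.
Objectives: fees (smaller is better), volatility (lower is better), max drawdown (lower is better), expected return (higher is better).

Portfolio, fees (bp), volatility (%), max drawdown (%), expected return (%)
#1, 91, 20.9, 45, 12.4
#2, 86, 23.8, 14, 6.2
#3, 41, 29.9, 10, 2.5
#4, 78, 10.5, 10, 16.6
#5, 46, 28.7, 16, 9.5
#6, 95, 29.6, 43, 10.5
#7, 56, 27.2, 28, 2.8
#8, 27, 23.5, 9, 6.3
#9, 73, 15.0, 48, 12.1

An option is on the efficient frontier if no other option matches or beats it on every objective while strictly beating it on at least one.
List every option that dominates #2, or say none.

#4: fees 78≤86, volatility 10.5≤23.8, max drawdown 10≤14, expected return 16.6≥6.2 — dominates #2.
#8: fees 27≤86, volatility 23.5≤23.8, max drawdown 9≤14, expected return 6.3≥6.2 — dominates #2.
Others (#1, #3, #5, #6, #7, #9) are each worse than #2 on at least one objective.

#4, #8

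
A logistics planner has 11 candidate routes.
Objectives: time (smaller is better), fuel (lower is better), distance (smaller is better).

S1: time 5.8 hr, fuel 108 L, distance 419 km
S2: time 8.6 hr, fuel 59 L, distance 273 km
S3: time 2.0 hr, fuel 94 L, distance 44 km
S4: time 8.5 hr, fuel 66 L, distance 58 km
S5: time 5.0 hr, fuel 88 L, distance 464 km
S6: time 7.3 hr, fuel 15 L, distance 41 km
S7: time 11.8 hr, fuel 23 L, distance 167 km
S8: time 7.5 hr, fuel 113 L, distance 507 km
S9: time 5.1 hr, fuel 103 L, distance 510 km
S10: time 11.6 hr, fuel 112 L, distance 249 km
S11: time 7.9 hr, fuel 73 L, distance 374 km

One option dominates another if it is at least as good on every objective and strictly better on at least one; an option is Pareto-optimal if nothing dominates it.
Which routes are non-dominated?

S1: dominated by S3 (time 2.0≤5.8, fuel 94≤108, distance 44≤419).
S2: dominated by S6 (time 7.3≤8.6, fuel 15≤59, distance 41≤273).
S3: not dominated (best time).
S4: dominated by S6 (time 7.3≤8.5, fuel 15≤66, distance 41≤58).
S5: not dominated.
S6: not dominated (best fuel).
S7: dominated by S6 (time 7.3≤11.8, fuel 15≤23, distance 41≤167).
S8: dominated by S1 (time 5.8≤7.5, fuel 108≤113, distance 419≤507).
S9: dominated by S3 (time 2.0≤5.1, fuel 94≤103, distance 44≤510).
S10: dominated by S3 (time 2.0≤11.6, fuel 94≤112, distance 44≤249).
S11: dominated by S6 (time 7.3≤7.9, fuel 15≤73, distance 41≤374).

S3, S5, S6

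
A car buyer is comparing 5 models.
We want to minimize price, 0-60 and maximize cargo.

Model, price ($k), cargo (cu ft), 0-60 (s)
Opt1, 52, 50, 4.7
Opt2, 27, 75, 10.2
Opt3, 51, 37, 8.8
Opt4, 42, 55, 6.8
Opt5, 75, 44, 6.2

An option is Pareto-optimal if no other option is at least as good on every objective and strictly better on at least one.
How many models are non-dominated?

3

Opt1: not dominated (best 0-60).
Opt2: not dominated (best price).
Opt3: dominated by Opt4 (price 42≤51, cargo 55≥37, 0-60 6.8≤8.8).
Opt4: not dominated.
Opt5: dominated by Opt1 (price 52≤75, cargo 50≥44, 0-60 4.7≤6.2).
Pareto-optimal: Opt1, Opt2, Opt4 → 3.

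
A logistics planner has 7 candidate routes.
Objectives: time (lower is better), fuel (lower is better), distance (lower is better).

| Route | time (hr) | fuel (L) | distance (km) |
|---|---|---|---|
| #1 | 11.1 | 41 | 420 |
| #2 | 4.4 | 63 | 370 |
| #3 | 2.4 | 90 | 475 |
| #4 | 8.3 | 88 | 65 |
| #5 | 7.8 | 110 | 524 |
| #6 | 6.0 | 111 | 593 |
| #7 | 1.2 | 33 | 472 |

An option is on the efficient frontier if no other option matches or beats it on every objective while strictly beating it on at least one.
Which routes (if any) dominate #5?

#2, #3, #7

#2: time 4.4≤7.8, fuel 63≤110, distance 370≤524 — dominates #5.
#3: time 2.4≤7.8, fuel 90≤110, distance 475≤524 — dominates #5.
#7: time 1.2≤7.8, fuel 33≤110, distance 472≤524 — dominates #5.
Others (#1, #4, #6) are each worse than #5 on at least one objective.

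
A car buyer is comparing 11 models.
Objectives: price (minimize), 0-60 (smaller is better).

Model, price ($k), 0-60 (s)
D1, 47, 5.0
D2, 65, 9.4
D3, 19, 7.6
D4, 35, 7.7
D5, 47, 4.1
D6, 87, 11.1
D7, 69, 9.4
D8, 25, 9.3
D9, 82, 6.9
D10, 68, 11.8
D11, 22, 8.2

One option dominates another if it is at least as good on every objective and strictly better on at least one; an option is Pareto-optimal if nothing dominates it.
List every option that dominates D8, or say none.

D3, D11

D3: price 19≤25, 0-60 7.6≤9.3 — dominates D8.
D11: price 22≤25, 0-60 8.2≤9.3 — dominates D8.
Others (D1, D2, D4, D5, D6, D7, D9, D10) are each worse than D8 on at least one objective.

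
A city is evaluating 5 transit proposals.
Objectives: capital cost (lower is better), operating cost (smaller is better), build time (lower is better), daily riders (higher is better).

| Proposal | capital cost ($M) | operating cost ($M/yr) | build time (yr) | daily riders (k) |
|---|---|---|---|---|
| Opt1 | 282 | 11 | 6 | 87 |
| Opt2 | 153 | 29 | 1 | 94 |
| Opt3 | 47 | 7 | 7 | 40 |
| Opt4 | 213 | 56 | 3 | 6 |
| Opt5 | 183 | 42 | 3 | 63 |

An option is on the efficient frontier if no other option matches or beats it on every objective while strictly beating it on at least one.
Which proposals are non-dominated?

Opt1, Opt2, Opt3

Opt1: not dominated.
Opt2: not dominated (best build time).
Opt3: not dominated (best capital cost).
Opt4: dominated by Opt2 (capital cost 153≤213, operating cost 29≤56, build time 1≤3, daily riders 94≥6).
Opt5: dominated by Opt2 (capital cost 153≤183, operating cost 29≤42, build time 1≤3, daily riders 94≥63).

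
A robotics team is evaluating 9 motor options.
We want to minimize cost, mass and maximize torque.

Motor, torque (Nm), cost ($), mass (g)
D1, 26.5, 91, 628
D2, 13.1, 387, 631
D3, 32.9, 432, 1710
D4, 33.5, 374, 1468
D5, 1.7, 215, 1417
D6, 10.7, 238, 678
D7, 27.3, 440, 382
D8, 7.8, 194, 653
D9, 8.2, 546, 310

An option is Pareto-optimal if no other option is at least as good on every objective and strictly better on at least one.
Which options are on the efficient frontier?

D1, D4, D7, D9

D1: not dominated (best cost).
D2: dominated by D1 (torque 26.5≥13.1, cost 91≤387, mass 628≤631).
D3: dominated by D4 (torque 33.5≥32.9, cost 374≤432, mass 1468≤1710).
D4: not dominated (best torque).
D5: dominated by D1 (torque 26.5≥1.7, cost 91≤215, mass 628≤1417).
D6: dominated by D1 (torque 26.5≥10.7, cost 91≤238, mass 628≤678).
D7: not dominated.
D8: dominated by D1 (torque 26.5≥7.8, cost 91≤194, mass 628≤653).
D9: not dominated (best mass).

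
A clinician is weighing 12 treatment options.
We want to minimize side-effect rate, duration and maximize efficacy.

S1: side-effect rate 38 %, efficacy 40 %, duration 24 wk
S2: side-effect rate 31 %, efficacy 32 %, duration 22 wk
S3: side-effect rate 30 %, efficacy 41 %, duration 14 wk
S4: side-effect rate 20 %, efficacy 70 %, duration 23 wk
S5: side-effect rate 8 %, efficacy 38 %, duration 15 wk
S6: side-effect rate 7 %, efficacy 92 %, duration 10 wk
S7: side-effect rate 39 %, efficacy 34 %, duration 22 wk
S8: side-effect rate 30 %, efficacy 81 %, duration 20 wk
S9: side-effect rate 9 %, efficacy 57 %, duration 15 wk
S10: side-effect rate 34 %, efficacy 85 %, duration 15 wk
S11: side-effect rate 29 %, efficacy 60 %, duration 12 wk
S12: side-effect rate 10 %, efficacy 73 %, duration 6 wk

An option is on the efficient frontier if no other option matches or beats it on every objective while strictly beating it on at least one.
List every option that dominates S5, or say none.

S6

S6: side-effect rate 7≤8, efficacy 92≥38, duration 10≤15 — dominates S5.
Others (S1, S2, S3, S4, S7, S8, S9, S10, S11, S12) are each worse than S5 on at least one objective.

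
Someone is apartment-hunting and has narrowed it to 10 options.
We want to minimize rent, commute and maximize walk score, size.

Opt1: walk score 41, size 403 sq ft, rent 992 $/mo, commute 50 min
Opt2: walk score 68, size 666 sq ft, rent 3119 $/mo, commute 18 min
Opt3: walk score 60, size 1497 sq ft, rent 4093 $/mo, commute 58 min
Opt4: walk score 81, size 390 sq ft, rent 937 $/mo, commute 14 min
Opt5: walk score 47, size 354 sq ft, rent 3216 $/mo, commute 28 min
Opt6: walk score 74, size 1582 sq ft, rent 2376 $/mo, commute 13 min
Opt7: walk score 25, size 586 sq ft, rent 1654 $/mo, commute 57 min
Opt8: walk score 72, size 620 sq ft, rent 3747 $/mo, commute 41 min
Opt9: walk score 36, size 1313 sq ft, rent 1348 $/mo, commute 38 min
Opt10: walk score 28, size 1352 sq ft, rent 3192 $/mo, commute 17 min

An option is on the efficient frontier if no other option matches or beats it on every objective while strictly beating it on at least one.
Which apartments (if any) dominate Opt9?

none

Opt1: worse on size (403 vs 1313).
Opt2: worse on size (666 vs 1313).
Opt3: worse on rent (4093 vs 1348).
Opt4: worse on size (390 vs 1313).
Opt5: worse on size (354 vs 1313).
Opt6: worse on rent (2376 vs 1348).
Opt7: worse on walk score (25 vs 36).
Opt8: worse on size (620 vs 1313).
Opt10: worse on walk score (28 vs 36).
No option dominates Opt9.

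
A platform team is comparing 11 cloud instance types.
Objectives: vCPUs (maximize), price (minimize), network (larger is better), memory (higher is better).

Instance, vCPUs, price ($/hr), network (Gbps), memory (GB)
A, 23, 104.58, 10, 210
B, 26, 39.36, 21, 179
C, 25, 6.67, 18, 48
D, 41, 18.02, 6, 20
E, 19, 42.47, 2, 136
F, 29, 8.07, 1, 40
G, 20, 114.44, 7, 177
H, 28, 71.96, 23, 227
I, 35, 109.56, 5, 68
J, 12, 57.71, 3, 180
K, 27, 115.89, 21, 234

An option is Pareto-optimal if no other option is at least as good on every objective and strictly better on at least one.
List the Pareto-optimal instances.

A: dominated by H (vCPUs 28≥23, price 71.96≤104.58, network 23≥10, memory 227≥210).
B: not dominated.
C: not dominated (best price).
D: not dominated (best vCPUs).
E: dominated by B (vCPUs 26≥19, price 39.36≤42.47, network 21≥2, memory 179≥136).
F: not dominated.
G: dominated by A (vCPUs 23≥20, price 104.58≤114.44, network 10≥7, memory 210≥177).
H: not dominated (best network).
I: not dominated.
J: not dominated.
K: not dominated (best memory).

B, C, D, F, H, I, J, K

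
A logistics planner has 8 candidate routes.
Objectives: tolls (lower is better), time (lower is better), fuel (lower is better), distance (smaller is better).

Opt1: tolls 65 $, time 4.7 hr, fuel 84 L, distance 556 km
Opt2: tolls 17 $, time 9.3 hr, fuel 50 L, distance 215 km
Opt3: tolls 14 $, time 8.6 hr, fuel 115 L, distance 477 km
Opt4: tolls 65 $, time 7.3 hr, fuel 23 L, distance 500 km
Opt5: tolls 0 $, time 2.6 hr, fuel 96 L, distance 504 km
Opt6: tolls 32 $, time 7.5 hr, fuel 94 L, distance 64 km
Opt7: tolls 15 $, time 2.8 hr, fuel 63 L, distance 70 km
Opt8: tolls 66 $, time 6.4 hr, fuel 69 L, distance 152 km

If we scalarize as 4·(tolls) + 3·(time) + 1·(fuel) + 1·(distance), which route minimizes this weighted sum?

Opt1: 4·65 + 3·4.7 + 1·84 + 1·556 = 914.1
Opt2: 4·17 + 3·9.3 + 1·50 + 1·215 = 360.9
Opt3: 4·14 + 3·8.6 + 1·115 + 1·477 = 673.8
Opt4: 4·65 + 3·7.3 + 1·23 + 1·500 = 804.9
Opt5: 4·0 + 3·2.6 + 1·96 + 1·504 = 607.8
Opt6: 4·32 + 3·7.5 + 1·94 + 1·64 = 308.5
Opt7: 4·15 + 3·2.8 + 1·63 + 1·70 = 201.4
Opt8: 4·66 + 3·6.4 + 1·69 + 1·152 = 504.2
Lowest: Opt7 at 201.4.

Opt7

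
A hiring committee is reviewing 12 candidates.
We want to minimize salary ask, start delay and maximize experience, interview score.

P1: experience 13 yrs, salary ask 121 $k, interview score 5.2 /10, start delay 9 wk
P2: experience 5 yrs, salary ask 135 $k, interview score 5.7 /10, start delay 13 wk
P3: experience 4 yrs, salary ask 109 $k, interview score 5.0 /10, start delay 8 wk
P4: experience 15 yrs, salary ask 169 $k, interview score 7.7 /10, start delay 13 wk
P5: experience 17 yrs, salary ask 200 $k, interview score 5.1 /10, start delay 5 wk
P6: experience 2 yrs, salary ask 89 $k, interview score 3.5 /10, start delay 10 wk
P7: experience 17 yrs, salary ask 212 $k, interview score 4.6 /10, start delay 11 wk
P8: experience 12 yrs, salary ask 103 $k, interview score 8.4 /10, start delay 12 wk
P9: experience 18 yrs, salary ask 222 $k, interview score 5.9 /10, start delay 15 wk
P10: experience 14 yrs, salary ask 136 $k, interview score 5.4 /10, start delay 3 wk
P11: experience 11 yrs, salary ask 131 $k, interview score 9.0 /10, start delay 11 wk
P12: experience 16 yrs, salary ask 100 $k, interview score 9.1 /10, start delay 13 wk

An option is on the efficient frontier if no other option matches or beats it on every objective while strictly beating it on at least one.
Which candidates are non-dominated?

P1, P3, P5, P6, P8, P9, P10, P11, P12

P1: not dominated.
P2: dominated by P8 (experience 12≥5, salary ask 103≤135, interview score 8.4≥5.7, start delay 12≤13).
P3: not dominated.
P4: dominated by P12 (experience 16≥15, salary ask 100≤169, interview score 9.1≥7.7, start delay 13≤13).
P5: not dominated.
P6: not dominated (best salary ask).
P7: dominated by P5 (experience 17≥17, salary ask 200≤212, interview score 5.1≥4.6, start delay 5≤11).
P8: not dominated.
P9: not dominated (best experience).
P10: not dominated (best start delay).
P11: not dominated.
P12: not dominated (best interview score).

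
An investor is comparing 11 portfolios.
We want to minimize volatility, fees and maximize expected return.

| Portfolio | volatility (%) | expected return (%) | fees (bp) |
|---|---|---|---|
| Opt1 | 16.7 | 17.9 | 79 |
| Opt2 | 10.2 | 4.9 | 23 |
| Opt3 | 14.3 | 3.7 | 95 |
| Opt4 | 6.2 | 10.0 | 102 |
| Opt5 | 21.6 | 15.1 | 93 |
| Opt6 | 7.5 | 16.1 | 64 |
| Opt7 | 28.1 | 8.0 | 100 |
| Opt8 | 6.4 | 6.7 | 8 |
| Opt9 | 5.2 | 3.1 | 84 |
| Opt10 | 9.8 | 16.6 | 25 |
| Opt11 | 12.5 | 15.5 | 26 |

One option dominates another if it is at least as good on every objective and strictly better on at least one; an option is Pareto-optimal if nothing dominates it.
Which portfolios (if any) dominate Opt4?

Opt1: worse on volatility (16.7 vs 6.2).
Opt2: worse on volatility (10.2 vs 6.2).
Opt3: worse on volatility (14.3 vs 6.2).
Opt5: worse on volatility (21.6 vs 6.2).
Opt6: worse on volatility (7.5 vs 6.2).
Opt7: worse on volatility (28.1 vs 6.2).
Opt8: worse on volatility (6.4 vs 6.2).
Opt9: worse on expected return (3.1 vs 10.0).
Opt10: worse on volatility (9.8 vs 6.2).
Opt11: worse on volatility (12.5 vs 6.2).
No option dominates Opt4.

none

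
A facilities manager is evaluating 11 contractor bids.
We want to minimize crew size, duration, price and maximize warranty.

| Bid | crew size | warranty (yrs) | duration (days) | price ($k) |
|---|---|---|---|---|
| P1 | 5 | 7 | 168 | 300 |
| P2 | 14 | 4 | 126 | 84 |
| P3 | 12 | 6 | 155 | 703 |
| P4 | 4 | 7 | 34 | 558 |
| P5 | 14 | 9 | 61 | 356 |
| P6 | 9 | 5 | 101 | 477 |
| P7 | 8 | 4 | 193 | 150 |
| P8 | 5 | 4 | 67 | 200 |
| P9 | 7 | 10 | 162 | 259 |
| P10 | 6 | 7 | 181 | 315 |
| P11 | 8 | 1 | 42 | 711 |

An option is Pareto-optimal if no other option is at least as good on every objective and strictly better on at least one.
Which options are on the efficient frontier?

P1: not dominated.
P2: not dominated (best price).
P3: dominated by P4 (crew size 4≤12, warranty 7≥6, duration 34≤155, price 558≤703).
P4: not dominated (best crew size).
P5: not dominated.
P6: not dominated.
P7: not dominated.
P8: not dominated.
P9: not dominated (best warranty).
P10: dominated by P1 (crew size 5≤6, warranty 7≥7, duration 168≤181, price 300≤315).
P11: dominated by P4 (crew size 4≤8, warranty 7≥1, duration 34≤42, price 558≤711).

P1, P2, P4, P5, P6, P7, P8, P9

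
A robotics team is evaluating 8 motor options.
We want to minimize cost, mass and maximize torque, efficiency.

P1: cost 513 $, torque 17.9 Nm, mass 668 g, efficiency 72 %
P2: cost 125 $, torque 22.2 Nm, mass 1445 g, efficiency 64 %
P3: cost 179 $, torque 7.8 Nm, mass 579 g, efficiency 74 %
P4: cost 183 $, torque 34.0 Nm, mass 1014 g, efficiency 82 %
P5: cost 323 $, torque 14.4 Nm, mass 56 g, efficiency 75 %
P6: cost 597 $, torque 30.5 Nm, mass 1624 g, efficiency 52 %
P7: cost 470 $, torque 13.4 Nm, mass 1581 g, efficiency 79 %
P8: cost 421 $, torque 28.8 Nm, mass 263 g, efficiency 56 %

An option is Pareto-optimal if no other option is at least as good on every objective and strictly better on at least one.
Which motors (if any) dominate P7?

P4

P4: cost 183≤470, torque 34.0≥13.4, mass 1014≤1581, efficiency 82≥79 — dominates P7.
Others (P1, P2, P3, P5, P6, P8) are each worse than P7 on at least one objective.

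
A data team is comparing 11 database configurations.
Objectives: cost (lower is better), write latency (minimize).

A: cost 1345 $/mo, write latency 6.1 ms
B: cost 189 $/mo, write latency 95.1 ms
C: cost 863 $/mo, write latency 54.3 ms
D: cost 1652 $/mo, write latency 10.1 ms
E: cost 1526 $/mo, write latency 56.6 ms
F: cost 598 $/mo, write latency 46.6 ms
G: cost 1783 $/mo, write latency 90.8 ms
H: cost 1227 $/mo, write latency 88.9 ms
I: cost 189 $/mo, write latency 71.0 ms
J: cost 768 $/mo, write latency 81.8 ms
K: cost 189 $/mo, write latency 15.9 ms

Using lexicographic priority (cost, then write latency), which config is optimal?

First minimize cost: best is 189, kept {B, I, K}.
Then minimize write latency: best is 15.9, kept {K}.

K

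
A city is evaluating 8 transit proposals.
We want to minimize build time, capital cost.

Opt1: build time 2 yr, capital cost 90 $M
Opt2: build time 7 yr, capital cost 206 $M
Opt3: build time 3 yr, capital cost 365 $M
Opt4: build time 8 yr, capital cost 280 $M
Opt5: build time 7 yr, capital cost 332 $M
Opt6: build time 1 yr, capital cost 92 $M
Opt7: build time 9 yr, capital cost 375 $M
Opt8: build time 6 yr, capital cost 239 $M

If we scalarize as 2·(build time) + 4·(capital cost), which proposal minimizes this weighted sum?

Opt1

Opt1: 2·2 + 4·90 = 364
Opt2: 2·7 + 4·206 = 838
Opt3: 2·3 + 4·365 = 1466
Opt4: 2·8 + 4·280 = 1136
Opt5: 2·7 + 4·332 = 1342
Opt6: 2·1 + 4·92 = 370
Opt7: 2·9 + 4·375 = 1518
Opt8: 2·6 + 4·239 = 968
Lowest: Opt1 at 364.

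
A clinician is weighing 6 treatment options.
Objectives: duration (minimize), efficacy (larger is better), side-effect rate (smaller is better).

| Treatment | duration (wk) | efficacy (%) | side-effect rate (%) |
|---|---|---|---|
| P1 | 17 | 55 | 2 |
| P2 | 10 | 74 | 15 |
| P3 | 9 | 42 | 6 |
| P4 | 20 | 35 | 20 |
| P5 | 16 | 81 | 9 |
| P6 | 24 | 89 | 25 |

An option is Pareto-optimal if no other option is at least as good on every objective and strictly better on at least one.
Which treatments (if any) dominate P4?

P1, P2, P3, P5

P1: duration 17≤20, efficacy 55≥35, side-effect rate 2≤20 — dominates P4.
P2: duration 10≤20, efficacy 74≥35, side-effect rate 15≤20 — dominates P4.
P3: duration 9≤20, efficacy 42≥35, side-effect rate 6≤20 — dominates P4.
P5: duration 16≤20, efficacy 81≥35, side-effect rate 9≤20 — dominates P4.
Others (P6) are each worse than P4 on at least one objective.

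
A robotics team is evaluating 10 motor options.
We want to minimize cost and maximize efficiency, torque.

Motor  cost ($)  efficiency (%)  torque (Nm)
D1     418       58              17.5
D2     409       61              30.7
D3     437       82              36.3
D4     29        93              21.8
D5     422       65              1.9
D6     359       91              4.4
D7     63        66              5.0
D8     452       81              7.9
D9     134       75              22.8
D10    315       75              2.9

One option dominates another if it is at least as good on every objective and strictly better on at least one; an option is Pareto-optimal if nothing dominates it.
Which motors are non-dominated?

D2, D3, D4, D9

D1: dominated by D2 (cost 409≤418, efficiency 61≥58, torque 30.7≥17.5).
D2: not dominated.
D3: not dominated (best torque).
D4: not dominated (best cost).
D5: dominated by D4 (cost 29≤422, efficiency 93≥65, torque 21.8≥1.9).
D6: dominated by D4 (cost 29≤359, efficiency 93≥91, torque 21.8≥4.4).
D7: dominated by D4 (cost 29≤63, efficiency 93≥66, torque 21.8≥5.0).
D8: dominated by D3 (cost 437≤452, efficiency 82≥81, torque 36.3≥7.9).
D9: not dominated.
D10: dominated by D4 (cost 29≤315, efficiency 93≥75, torque 21.8≥2.9).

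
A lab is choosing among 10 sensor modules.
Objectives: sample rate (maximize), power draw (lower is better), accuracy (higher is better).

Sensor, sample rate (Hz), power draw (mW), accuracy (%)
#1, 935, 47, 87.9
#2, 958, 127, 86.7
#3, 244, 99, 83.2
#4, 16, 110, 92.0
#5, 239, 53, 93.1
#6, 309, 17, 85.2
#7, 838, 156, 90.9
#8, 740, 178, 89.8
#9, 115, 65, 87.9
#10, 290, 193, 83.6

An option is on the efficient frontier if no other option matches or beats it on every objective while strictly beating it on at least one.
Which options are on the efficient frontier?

#1, #2, #5, #6, #7

#1: not dominated.
#2: not dominated (best sample rate).
#3: dominated by #1 (sample rate 935≥244, power draw 47≤99, accuracy 87.9≥83.2).
#4: dominated by #5 (sample rate 239≥16, power draw 53≤110, accuracy 93.1≥92.0).
#5: not dominated (best accuracy).
#6: not dominated (best power draw).
#7: not dominated.
#8: dominated by #7 (sample rate 838≥740, power draw 156≤178, accuracy 90.9≥89.8).
#9: dominated by #1 (sample rate 935≥115, power draw 47≤65, accuracy 87.9≥87.9).
#10: dominated by #1 (sample rate 935≥290, power draw 47≤193, accuracy 87.9≥83.6).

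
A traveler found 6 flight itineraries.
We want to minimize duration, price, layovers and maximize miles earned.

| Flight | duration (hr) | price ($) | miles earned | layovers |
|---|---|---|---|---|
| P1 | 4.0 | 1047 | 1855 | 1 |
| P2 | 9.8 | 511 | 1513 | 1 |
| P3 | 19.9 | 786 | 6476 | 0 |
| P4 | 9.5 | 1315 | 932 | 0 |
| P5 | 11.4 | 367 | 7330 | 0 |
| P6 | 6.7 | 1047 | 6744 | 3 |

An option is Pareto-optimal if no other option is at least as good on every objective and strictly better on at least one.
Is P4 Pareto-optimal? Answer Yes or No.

P1: worse on layovers (1 vs 0).
P2: worse on duration (9.8 vs 9.5).
P3: worse on duration (19.9 vs 9.5).
P5: worse on duration (11.4 vs 9.5).
P6: worse on layovers (3 vs 0).
No option is at least as good as P4 on every objective and strictly better on one.

Yes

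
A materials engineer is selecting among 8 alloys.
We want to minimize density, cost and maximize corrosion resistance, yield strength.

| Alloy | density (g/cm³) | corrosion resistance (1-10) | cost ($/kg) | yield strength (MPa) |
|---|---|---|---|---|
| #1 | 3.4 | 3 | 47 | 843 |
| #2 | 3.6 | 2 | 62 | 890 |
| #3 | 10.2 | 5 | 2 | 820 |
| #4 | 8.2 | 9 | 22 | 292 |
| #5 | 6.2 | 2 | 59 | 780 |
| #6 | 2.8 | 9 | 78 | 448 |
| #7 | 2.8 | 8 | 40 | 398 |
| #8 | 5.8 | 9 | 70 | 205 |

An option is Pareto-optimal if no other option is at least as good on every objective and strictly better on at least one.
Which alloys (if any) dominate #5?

#1: density 3.4≤6.2, corrosion resistance 3≥2, cost 47≤59, yield strength 843≥780 — dominates #5.
Others (#2, #3, #4, #6, #7, #8) are each worse than #5 on at least one objective.

#1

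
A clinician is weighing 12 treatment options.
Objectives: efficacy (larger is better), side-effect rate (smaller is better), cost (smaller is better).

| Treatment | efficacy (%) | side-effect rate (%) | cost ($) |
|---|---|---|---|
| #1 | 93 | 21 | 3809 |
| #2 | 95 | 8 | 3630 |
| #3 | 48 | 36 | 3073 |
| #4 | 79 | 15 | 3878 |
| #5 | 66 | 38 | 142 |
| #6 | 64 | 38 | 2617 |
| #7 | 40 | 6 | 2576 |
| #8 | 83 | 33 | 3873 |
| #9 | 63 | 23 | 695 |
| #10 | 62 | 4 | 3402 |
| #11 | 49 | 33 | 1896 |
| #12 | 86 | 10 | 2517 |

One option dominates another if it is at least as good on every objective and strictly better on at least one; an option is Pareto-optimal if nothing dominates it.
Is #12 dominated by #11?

#11 vs #12: #11 is worse on efficacy (49 vs 86), so it does not dominate #12.

No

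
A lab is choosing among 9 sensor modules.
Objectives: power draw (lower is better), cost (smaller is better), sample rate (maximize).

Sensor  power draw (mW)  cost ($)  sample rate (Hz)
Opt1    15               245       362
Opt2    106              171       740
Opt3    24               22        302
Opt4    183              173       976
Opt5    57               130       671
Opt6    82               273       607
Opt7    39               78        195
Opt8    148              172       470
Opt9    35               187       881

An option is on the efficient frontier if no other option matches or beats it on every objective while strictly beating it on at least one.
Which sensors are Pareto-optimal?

Opt1: not dominated (best power draw).
Opt2: not dominated.
Opt3: not dominated (best cost).
Opt4: not dominated (best sample rate).
Opt5: not dominated.
Opt6: dominated by Opt5 (power draw 57≤82, cost 130≤273, sample rate 671≥607).
Opt7: dominated by Opt3 (power draw 24≤39, cost 22≤78, sample rate 302≥195).
Opt8: dominated by Opt2 (power draw 106≤148, cost 171≤172, sample rate 740≥470).
Opt9: not dominated.

Opt1, Opt2, Opt3, Opt4, Opt5, Opt9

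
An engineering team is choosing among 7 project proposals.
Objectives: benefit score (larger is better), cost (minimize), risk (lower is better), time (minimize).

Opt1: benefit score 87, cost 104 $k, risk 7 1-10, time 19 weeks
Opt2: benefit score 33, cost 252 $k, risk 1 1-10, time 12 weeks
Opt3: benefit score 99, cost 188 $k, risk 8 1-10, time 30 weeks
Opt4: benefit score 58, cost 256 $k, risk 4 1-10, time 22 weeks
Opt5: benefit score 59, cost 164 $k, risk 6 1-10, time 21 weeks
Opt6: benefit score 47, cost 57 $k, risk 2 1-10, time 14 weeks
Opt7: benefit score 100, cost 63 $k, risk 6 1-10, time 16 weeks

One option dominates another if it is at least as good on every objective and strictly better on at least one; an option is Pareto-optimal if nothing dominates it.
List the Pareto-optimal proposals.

Opt1: dominated by Opt7 (benefit score 100≥87, cost 63≤104, risk 6≤7, time 16≤19).
Opt2: not dominated (best risk).
Opt3: dominated by Opt7 (benefit score 100≥99, cost 63≤188, risk 6≤8, time 16≤30).
Opt4: not dominated.
Opt5: dominated by Opt7 (benefit score 100≥59, cost 63≤164, risk 6≤6, time 16≤21).
Opt6: not dominated (best cost).
Opt7: not dominated (best benefit score).

Opt2, Opt4, Opt6, Opt7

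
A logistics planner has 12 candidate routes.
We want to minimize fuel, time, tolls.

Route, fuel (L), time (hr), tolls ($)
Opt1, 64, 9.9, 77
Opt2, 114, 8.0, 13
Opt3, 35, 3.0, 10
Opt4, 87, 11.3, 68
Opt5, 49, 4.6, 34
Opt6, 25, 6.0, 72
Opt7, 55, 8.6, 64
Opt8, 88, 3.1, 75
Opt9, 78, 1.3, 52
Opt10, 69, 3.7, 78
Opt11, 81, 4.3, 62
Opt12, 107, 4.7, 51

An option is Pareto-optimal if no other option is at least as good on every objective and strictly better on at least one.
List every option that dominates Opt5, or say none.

Opt3: fuel 35≤49, time 3.0≤4.6, tolls 10≤34 — dominates Opt5.
Others (Opt1, Opt2, Opt4, Opt6, Opt7, Opt8, Opt9, Opt10, Opt11, Opt12) are each worse than Opt5 on at least one objective.

Opt3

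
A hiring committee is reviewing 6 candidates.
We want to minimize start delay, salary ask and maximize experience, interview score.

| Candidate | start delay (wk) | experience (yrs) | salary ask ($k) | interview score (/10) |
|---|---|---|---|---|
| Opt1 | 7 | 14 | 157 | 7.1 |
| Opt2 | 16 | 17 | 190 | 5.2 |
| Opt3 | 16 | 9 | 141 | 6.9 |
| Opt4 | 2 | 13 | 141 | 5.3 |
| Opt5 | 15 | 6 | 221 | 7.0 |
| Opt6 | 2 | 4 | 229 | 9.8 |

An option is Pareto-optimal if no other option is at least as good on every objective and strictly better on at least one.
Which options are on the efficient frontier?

Opt1, Opt2, Opt3, Opt4, Opt6

Opt1: not dominated.
Opt2: not dominated (best experience).
Opt3: not dominated.
Opt4: not dominated.
Opt5: dominated by Opt1 (start delay 7≤15, experience 14≥6, salary ask 157≤221, interview score 7.1≥7.0).
Opt6: not dominated (best interview score).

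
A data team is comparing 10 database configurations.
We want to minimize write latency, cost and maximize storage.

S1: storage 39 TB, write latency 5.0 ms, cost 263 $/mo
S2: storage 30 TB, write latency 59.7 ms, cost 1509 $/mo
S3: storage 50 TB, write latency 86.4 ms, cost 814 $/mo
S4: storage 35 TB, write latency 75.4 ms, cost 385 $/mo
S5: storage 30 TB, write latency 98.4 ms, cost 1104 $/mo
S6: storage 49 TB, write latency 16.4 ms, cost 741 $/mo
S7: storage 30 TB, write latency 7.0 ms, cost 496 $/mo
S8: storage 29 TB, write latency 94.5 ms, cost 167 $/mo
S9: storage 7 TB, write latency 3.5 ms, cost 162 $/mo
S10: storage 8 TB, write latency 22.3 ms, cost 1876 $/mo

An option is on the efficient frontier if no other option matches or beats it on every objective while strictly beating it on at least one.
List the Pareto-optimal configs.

S1, S3, S6, S8, S9

S1: not dominated.
S2: dominated by S1 (storage 39≥30, write latency 5.0≤59.7, cost 263≤1509).
S3: not dominated (best storage).
S4: dominated by S1 (storage 39≥35, write latency 5.0≤75.4, cost 263≤385).
S5: dominated by S1 (storage 39≥30, write latency 5.0≤98.4, cost 263≤1104).
S6: not dominated.
S7: dominated by S1 (storage 39≥30, write latency 5.0≤7.0, cost 263≤496).
S8: not dominated.
S9: not dominated (best write latency).
S10: dominated by S1 (storage 39≥8, write latency 5.0≤22.3, cost 263≤1876).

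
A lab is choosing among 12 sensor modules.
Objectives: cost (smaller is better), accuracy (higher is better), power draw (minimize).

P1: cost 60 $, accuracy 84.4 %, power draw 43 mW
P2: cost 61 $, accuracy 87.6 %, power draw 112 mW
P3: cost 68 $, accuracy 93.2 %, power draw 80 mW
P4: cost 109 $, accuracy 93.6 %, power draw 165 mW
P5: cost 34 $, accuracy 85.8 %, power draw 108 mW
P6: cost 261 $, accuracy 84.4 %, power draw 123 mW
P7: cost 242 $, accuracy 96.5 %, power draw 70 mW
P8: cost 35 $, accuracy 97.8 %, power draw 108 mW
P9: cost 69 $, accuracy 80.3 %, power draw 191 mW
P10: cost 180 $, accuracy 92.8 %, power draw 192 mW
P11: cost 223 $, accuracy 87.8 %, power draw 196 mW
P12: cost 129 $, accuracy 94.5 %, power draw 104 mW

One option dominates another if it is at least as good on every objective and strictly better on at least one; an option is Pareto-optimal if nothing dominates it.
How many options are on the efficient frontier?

6

P1: not dominated (best power draw).
P2: dominated by P8 (cost 35≤61, accuracy 97.8≥87.6, power draw 108≤112).
P3: not dominated.
P4: dominated by P8 (cost 35≤109, accuracy 97.8≥93.6, power draw 108≤165).
P5: not dominated (best cost).
P6: dominated by P1 (cost 60≤261, accuracy 84.4≥84.4, power draw 43≤123).
P7: not dominated.
P8: not dominated (best accuracy).
P9: dominated by P1 (cost 60≤69, accuracy 84.4≥80.3, power draw 43≤191).
P10: dominated by P3 (cost 68≤180, accuracy 93.2≥92.8, power draw 80≤192).
P11: dominated by P3 (cost 68≤223, accuracy 93.2≥87.8, power draw 80≤196).
P12: not dominated.
Pareto-optimal: P1, P3, P5, P7, P8, P12 → 6.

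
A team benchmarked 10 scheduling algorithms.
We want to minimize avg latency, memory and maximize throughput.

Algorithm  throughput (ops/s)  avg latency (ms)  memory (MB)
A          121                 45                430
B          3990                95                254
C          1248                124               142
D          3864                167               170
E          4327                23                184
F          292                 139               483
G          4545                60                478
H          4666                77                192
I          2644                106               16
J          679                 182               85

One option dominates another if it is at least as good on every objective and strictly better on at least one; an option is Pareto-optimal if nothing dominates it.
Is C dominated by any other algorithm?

Yes

I vs C: throughput 2644≥1248, avg latency 106≤124, memory 16≤142 — I is at least as good on every objective and strictly better on at least one, so I dominates C.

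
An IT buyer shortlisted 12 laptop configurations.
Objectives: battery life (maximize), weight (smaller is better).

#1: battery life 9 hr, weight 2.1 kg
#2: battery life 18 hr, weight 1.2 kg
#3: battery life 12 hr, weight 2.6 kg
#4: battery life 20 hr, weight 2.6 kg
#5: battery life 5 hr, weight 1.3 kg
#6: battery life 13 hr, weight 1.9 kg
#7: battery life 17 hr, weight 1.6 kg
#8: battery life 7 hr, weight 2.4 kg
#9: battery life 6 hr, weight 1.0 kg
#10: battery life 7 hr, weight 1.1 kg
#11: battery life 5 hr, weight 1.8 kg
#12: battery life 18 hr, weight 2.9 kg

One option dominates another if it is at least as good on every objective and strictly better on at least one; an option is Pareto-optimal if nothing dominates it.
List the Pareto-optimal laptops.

#2, #4, #9, #10

#1: dominated by #2 (battery life 18≥9, weight 1.2≤2.1).
#2: not dominated.
#3: dominated by #2 (battery life 18≥12, weight 1.2≤2.6).
#4: not dominated (best battery life).
#5: dominated by #2 (battery life 18≥5, weight 1.2≤1.3).
#6: dominated by #2 (battery life 18≥13, weight 1.2≤1.9).
#7: dominated by #2 (battery life 18≥17, weight 1.2≤1.6).
#8: dominated by #1 (battery life 9≥7, weight 2.1≤2.4).
#9: not dominated (best weight).
#10: not dominated.
#11: dominated by #2 (battery life 18≥5, weight 1.2≤1.8).
#12: dominated by #2 (battery life 18≥18, weight 1.2≤2.9).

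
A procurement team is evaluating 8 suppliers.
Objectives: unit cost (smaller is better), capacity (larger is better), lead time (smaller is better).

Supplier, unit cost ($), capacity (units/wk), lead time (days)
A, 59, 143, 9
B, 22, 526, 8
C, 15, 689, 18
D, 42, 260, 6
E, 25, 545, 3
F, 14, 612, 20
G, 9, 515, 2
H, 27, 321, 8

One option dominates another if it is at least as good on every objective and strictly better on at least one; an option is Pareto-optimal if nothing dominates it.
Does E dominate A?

Yes

E vs A: unit cost 25≤59, capacity 545≥143, lead time 3≤9 — E is at least as good on every objective with at least one strict improvement.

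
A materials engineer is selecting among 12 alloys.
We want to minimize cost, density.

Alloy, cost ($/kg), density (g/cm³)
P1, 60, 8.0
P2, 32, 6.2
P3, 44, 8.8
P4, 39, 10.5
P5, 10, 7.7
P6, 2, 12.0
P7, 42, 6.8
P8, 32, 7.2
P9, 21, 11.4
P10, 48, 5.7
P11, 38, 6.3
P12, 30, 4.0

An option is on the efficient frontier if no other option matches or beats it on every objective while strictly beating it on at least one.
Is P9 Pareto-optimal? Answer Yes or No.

P5 vs P9: cost 10≤21, density 7.7≤11.4 — P5 is at least as good on every objective and strictly better on at least one, so P5 dominates P9.

No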